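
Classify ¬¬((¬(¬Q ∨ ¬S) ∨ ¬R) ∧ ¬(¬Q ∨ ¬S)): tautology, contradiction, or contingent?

¬¬((¬(¬Q ∨ ¬S) ∨ ¬R) ∧ ¬(¬Q ∨ ¬S))
= (¬(¬Q ∨ ¬S) ∨ ¬R) ∧ ¬(¬Q ∨ ¬S)   — double negation
= ¬(¬Q ∨ ¬S)   — absorption
= Q ∧ S   — De Morgan
This depends on Q, S, so it is not a constant.

contingent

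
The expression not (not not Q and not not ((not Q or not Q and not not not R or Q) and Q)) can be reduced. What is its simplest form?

not Q

not (not not Q and not not ((not Q or not Q and not not not R or Q) and Q))
= not Q or not ((not Q or not Q and not not not R or Q) and Q)
= not Q or not ((not Q or not Q and not R or Q) and Q)
= not Q or not ((not Q or Q) and Q)
= not Q or not Q
= not Q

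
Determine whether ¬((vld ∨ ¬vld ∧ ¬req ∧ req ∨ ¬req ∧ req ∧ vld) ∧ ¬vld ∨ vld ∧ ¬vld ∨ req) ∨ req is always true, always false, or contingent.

always true

¬((vld ∨ ¬vld ∧ ¬req ∧ req ∨ ¬req ∧ req ∧ vld) ∧ ¬vld ∨ vld ∧ ¬vld ∨ req) ∨ req
= ¬((vld ∨ ¬req ∧ req) ∧ ¬vld ∨ vld ∧ ¬vld ∨ req) ∨ req
= ¬(vld ∧ ¬vld ∨ vld ∧ ¬vld ∨ req) ∨ req
= ¬(vld ∧ ¬vld ∨ req) ∨ req
= ¬req ∨ req
= True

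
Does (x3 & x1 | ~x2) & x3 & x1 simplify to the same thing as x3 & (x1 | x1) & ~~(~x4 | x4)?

Yes

E1: (x3 & x1 | ~x2) & x3 & x1
    = x3 & x1   — absorption
E2: x3 & (x1 | x1) & ~~(~x4 | x4)
    = x3 & (x1 | x1) & (~x4 | x4)   — double negation
    = x3 & (x1 | x1)   — complement / identity
    = x3 & x1   — idempotence
Both reduce to x3 & x1, so they are equivalent.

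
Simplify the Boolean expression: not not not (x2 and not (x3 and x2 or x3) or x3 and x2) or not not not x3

not not not (x2 and not (x3 and x2 or x3) or x3 and x2) or not not not x3
= not not not (x2 and not (x3 and x2 or x3) or x3 and x2) or not x3
= not not not (x2 and not x3 or x3 and x2) or not x3
= not not not x2 or not x3
= not x2 or not x3

not x2 or not x3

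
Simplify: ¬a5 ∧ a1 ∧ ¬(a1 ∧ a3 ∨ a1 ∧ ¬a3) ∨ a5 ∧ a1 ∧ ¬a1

¬a5 ∧ a1 ∧ ¬(a1 ∧ a3 ∨ a1 ∧ ¬a3) ∨ a5 ∧ a1 ∧ ¬a1
= ¬a5 ∧ a1 ∧ ¬a1 ∨ a5 ∧ a1 ∧ ¬a1   [distribution]
= a1 ∧ ¬a1   [distribution]
= False   [complement]

False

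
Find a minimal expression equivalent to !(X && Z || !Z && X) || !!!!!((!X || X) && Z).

!(X && Z || !Z && X) || !!!!!((!X || X) && Z)
= !(X && Z || !Z && X) || !!!!!Z   (complement / identity)
= !X || !!!!!Z   (distribution)
= !X || !!!Z   (double negation)
= !X || !Z   (double negation)

!X || !Z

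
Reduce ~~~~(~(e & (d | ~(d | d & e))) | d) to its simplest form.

~~~~(~(e & (d | ~(d | d & e))) | d)
= ~~~~(~(e & (d | ~d)) | d)
= ~~~~(~e | d)
= ~~(~e | d)
= ~e | d

~e | d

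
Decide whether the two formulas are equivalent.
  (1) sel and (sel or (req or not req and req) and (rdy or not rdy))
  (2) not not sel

E1: sel and (sel or (req or not req and req) and (rdy or not rdy))
    = sel and (sel or req or not req and req)
    = sel and (sel or req)
    = sel
E2: not not sel
    = sel
Both reduce to sel, so they are equivalent.

Yes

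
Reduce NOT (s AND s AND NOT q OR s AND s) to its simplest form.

NOT (s AND s AND NOT q OR s AND s)
= NOT (s AND s)   — absorption
= NOT s   — idempotence

NOT s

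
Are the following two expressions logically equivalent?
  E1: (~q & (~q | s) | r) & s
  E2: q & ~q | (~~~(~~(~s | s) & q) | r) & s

E1: (~q & (~q | s) | r) & s
    = (~q | r) & s   (absorption)
E2: q & ~q | (~~~(~~(~s | s) & q) | r) & s
    = q & ~q | (~~~((~s | s) & q) | r) & s   (double negation)
    = q & ~q | (~((~s | s) & q) | r) & s   (double negation)
    = q & ~q | (~q | r) & s   (complement / identity)
    = (~q | r) & s   (complement / identity)
Both reduce to (~q | r) & s, so they are equivalent.

Yes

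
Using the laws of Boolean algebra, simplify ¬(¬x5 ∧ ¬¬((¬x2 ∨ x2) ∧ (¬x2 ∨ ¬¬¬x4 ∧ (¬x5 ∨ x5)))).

¬(¬x5 ∧ ¬¬((¬x2 ∨ x2) ∧ (¬x2 ∨ ¬¬¬x4 ∧ (¬x5 ∨ x5))))
= ¬(¬x5 ∧ ¬¬((¬x2 ∨ x2) ∧ (¬x2 ∨ ¬¬¬x4)))   — complement / identity
= x5 ∨ ¬((¬x2 ∨ x2) ∧ (¬x2 ∨ ¬¬¬x4))   — De Morgan
= x5 ∨ ¬((¬x2 ∨ x2) ∧ (¬x2 ∨ ¬x4))   — double negation
= x5 ∨ ¬(¬x2 ∨ ¬x4)   — complement / identity
= x5 ∨ x2 ∧ x4   — De Morgan

x5 ∨ x2 ∧ x4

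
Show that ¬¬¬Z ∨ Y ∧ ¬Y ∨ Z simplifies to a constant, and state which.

¬¬¬Z ∨ Y ∧ ¬Y ∨ Z
= ¬¬¬Z ∨ Z   — complement / identity
= ¬Z ∨ Z   — double negation
= True   — complement

True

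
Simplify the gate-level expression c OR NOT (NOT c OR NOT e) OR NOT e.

c OR NOT e

c OR NOT (NOT c OR NOT e) OR NOT e
= c OR c AND e OR NOT e
= c OR NOT e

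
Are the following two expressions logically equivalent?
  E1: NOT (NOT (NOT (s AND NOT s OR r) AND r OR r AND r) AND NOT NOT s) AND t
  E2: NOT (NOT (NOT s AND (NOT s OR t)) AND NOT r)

No

E1: NOT (NOT (NOT (s AND NOT s OR r) AND r OR r AND r) AND NOT NOT s) AND t
    = NOT (NOT (NOT r AND r OR r AND r) AND NOT NOT s) AND t
    = NOT (NOT r AND NOT NOT s) AND t
    = (r OR NOT s) AND t
E2: NOT (NOT (NOT s AND (NOT s OR t)) AND NOT r)
    = NOT s AND (NOT s OR t) OR r
    = NOT s OR r
These differ: at r=1, s=0, t=0, E1 = 0 but E2 = 1.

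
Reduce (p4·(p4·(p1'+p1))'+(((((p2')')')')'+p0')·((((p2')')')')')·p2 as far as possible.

(p4·(p4·(p1'+p1))'+(((((p2')')')')'+p0')·((((p2')')')')')·p2
= (p4·p4'+(((((p2')')')')'+p0')·((((p2')')')')')·p2   (complement / identity)
= (p4·p4'+((((p2')')')')')·p2   (absorption)
= ((((p2')')')')'·p2   (complement / identity)
= ((p2')')'·p2   (double negation)
= p2'·p2   (double negation)
= 0   (complement)

0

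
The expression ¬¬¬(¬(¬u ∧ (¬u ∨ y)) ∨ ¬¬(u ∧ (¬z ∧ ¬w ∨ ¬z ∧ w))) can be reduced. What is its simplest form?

¬u

¬¬¬(¬(¬u ∧ (¬u ∨ y)) ∨ ¬¬(u ∧ (¬z ∧ ¬w ∨ ¬z ∧ w)))
= ¬¬¬(¬¬u ∨ ¬¬(u ∧ (¬z ∧ ¬w ∨ ¬z ∧ w)))   [absorption]
= ¬¬(¬u ∧ ¬(u ∧ (¬z ∧ ¬w ∨ ¬z ∧ w)))   [De Morgan]
= ¬¬(¬u ∧ ¬(u ∧ ¬z))   [distribution]
= ¬(u ∨ u ∧ ¬z)   [De Morgan]
= ¬u   [absorption]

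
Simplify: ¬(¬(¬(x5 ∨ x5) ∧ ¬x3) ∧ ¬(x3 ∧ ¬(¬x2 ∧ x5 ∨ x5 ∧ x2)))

¬(¬(¬(x5 ∨ x5) ∧ ¬x3) ∧ ¬(x3 ∧ ¬(¬x2 ∧ x5 ∨ x5 ∧ x2)))
= ¬(x5 ∨ x5) ∧ ¬x3 ∨ x3 ∧ ¬(¬x2 ∧ x5 ∨ x5 ∧ x2)   (De Morgan)
= ¬x5 ∧ ¬x3 ∨ x3 ∧ ¬(¬x2 ∧ x5 ∨ x5 ∧ x2)   (idempotence)
= ¬x5 ∧ ¬x3 ∨ x3 ∧ ¬x5   (distribution)
= ¬x5   (distribution)

¬x5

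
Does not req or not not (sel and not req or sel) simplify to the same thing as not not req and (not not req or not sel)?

E1: not req or not not (sel and not req or sel)
    = not req or sel and not req or sel
    = not req or sel
E2: not not req and (not not req or not sel)
    = not not req
    = req
These differ: at req=0, sel=0, E1 = 1 but E2 = 0.

No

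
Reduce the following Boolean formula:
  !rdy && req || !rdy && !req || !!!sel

!rdy && req || !rdy && !req || !!!sel
= !rdy && req || !rdy && !req || !sel   [double negation]
= !rdy || !sel   [distribution]

!rdy || !sel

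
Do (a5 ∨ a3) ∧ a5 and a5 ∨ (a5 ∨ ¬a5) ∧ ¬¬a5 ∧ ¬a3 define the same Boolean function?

Yes

E1: (a5 ∨ a3) ∧ a5
    = a5
E2: a5 ∨ (a5 ∨ ¬a5) ∧ ¬¬a5 ∧ ¬a3
    = a5 ∨ ¬¬a5 ∧ ¬a3
    = a5 ∨ a5 ∧ ¬a3
    = a5
Both reduce to a5, so they are equivalent.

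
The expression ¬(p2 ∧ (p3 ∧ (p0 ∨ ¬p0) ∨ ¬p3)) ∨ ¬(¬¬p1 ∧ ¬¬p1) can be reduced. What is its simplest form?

¬p2 ∨ ¬p1

¬(p2 ∧ (p3 ∧ (p0 ∨ ¬p0) ∨ ¬p3)) ∨ ¬(¬¬p1 ∧ ¬¬p1)
= ¬(p2 ∧ (p3 ∨ ¬p3)) ∨ ¬(¬¬p1 ∧ ¬¬p1)   (complement / identity)
= ¬(p2 ∧ (p3 ∨ ¬p3)) ∨ ¬p1 ∨ ¬p1   (De Morgan)
= ¬p2 ∨ ¬p1 ∨ ¬p1   (complement / identity)
= ¬p2 ∨ ¬p1   (idempotence)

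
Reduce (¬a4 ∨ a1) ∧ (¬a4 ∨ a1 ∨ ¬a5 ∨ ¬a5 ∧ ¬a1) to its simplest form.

¬a4 ∨ a1

(¬a4 ∨ a1) ∧ (¬a4 ∨ a1 ∨ ¬a5 ∨ ¬a5 ∧ ¬a1)
= (¬a4 ∨ a1) ∧ (¬a4 ∨ a1 ∨ ¬a5)   (absorption)
= ¬a4 ∨ a1   (absorption)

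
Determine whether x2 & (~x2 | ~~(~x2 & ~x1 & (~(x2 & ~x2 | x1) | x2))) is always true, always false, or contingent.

x2 & (~x2 | ~~(~x2 & ~x1 & (~(x2 & ~x2 | x1) | x2)))
= x2 & (~x2 | ~~(~x2 & ~x1 & (~x1 | x2)))   — complement / identity
= x2 & (~x2 | ~x2 & ~x1 & (~x1 | x2))   — double negation
= x2 & (~x2 | ~x2 & ~x1)   — absorption
= x2 & ~x2   — absorption
= 0   — complement

always false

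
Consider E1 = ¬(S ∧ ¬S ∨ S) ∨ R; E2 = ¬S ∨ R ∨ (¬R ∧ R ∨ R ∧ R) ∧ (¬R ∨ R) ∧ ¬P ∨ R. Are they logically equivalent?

E1: ¬(S ∧ ¬S ∨ S) ∨ R
    = ¬S ∨ R
E2: ¬S ∨ R ∨ (¬R ∧ R ∨ R ∧ R) ∧ (¬R ∨ R) ∧ ¬P ∨ R
    = ¬S ∨ R ∨ (¬R ∧ R ∨ R ∧ R) ∧ ¬P ∨ R
    = ¬S ∨ R ∨ R ∧ ¬P ∨ R
    = ¬S ∨ R ∨ R
    = ¬S ∨ R
Both reduce to ¬S ∨ R, so they are equivalent.

Yes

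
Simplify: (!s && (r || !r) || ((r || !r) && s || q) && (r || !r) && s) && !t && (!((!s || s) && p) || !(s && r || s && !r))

!t && (!p || !s)

(!s && (r || !r) || ((r || !r) && s || q) && (r || !r) && s) && !t && (!((!s || s) && p) || !(s && r || s && !r))
= (!s && (r || !r) || (r || !r) && s) && !t && (!((!s || s) && p) || !(s && r || s && !r))   (absorption)
= (r || !r) && !t && (!((!s || s) && p) || !(s && r || s && !r))   (distribution)
= (r || !r) && !t && (!((!s || s) && p) || !s)   (distribution)
= (r || !r) && !t && (!p || !s)   (complement / identity)
= !t && (!p || !s)   (complement / identity)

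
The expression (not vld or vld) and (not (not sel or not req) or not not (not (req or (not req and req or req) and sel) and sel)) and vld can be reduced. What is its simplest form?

(not vld or vld) and (not (not sel or not req) or not not (not (req or (not req and req or req) and sel) and sel)) and vld
= (not (not sel or not req) or not not (not (req or (not req and req or req) and sel) and sel)) and vld   (complement / identity)
= (sel and req or not not (not (req or (not req and req or req) and sel) and sel)) and vld   (De Morgan)
= (sel and req or not (req or (not req and req or req) and sel) and sel) and vld   (double negation)
= (sel and req or not (req or req and sel) and sel) and vld   (complement / identity)
= (sel and req or not req and sel) and vld   (absorption)
= sel and vld   (distribution)

sel and vld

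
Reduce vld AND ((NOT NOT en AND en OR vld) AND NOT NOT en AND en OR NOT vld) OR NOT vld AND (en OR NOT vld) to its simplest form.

vld AND ((NOT NOT en AND en OR vld) AND NOT NOT en AND en OR NOT vld) OR NOT vld AND (en OR NOT vld)
= vld AND (NOT NOT en AND en OR NOT vld) OR NOT vld AND (en OR NOT vld)   (absorption)
= vld AND (en AND en OR NOT vld) OR NOT vld AND (en OR NOT vld)   (double negation)
= vld AND (en OR NOT vld) OR NOT vld AND (en OR NOT vld)   (idempotence)
= en OR NOT vld   (distribution)

en OR NOT vld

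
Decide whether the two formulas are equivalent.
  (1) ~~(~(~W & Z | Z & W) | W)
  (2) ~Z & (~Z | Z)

No

E1: ~~(~(~W & Z | Z & W) | W)
    = ~~(~Z | W)   [distribution]
    = ~Z | W   [double negation]
E2: ~Z & (~Z | Z)
    = ~Z   [complement / identity]
These differ: at W=1, Z=1, E1 = 1 but E2 = 0.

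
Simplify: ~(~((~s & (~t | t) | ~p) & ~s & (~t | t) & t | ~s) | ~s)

0

~(~((~s & (~t | t) | ~p) & ~s & (~t | t) & t | ~s) | ~s)
= ~(~(~s & (~t | t) & t | ~s) | ~s)   — absorption
= ~(~(~s & t | ~s) | ~s)   — complement / identity
= ~(~~s | ~s)   — absorption
= ~s & s   — De Morgan
= 0   — complement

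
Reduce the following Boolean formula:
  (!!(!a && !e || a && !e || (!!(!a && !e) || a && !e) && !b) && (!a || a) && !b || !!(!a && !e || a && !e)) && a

!e && a

(!!(!a && !e || a && !e || (!!(!a && !e) || a && !e) && !b) && (!a || a) && !b || !!(!a && !e || a && !e)) && a
= (!!(!a && !e || a && !e || (!a && !e || a && !e) && !b) && (!a || a) && !b || !!(!a && !e || a && !e)) && a   — double negation
= (!!(!a && !e || a && !e) && (!a || a) && !b || !!(!a && !e || a && !e)) && a   — absorption
= (!!(!a && !e || a && !e) && !b || !!(!a && !e || a && !e)) && a   — complement / identity
= !!(!a && !e || a && !e) && a   — absorption
= !!!e && a   — distribution
= !e && a   — double negation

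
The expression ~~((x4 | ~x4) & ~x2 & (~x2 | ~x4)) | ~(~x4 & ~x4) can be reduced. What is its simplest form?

~x2 | x4

~~((x4 | ~x4) & ~x2 & (~x2 | ~x4)) | ~(~x4 & ~x4)
= ~~(~x2 & (~x2 | ~x4)) | ~(~x4 & ~x4)   (complement / identity)
= ~~~x2 | ~(~x4 & ~x4)   (absorption)
= ~~~x2 | ~~x4   (idempotence)
= ~~~x2 | x4   (double negation)
= ~x2 | x4   (double negation)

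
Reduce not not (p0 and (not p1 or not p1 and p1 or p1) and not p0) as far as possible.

False

not not (p0 and (not p1 or not p1 and p1 or p1) and not p0)
= not not (p0 and (not p1 or p1) and not p0)   (complement / identity)
= p0 and (not p1 or p1) and not p0   (double negation)
= p0 and not p0   (complement / identity)
= False   (complement)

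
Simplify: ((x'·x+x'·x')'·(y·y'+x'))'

((x'·x+x'·x')'·(y·y'+x'))'
= ((x'·x+x'·x')'·x')'   (complement / identity)
= x'·x+x'·x'+x   (De Morgan)
= x'+x   (distribution)
= 1   (complement)

1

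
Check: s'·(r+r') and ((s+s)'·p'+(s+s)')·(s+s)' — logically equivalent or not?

E1: s'·(r+r')
    = s'   (complement / identity)
E2: ((s+s)'·p'+(s+s)')·(s+s)'
    = (s+s)'·(s+s)'   (absorption)
    = (s+s)'   (idempotence)
    = s'   (idempotence)
Both reduce to s', so they are equivalent.

Yes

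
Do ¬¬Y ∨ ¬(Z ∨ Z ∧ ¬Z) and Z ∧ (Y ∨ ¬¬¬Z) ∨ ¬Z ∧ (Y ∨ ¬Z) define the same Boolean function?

Yes

E1: ¬¬Y ∨ ¬(Z ∨ Z ∧ ¬Z)
    = ¬¬Y ∨ ¬Z   — complement / identity
    = Y ∨ ¬Z   — double negation
E2: Z ∧ (Y ∨ ¬¬¬Z) ∨ ¬Z ∧ (Y ∨ ¬Z)
    = Z ∧ (Y ∨ ¬Z) ∨ ¬Z ∧ (Y ∨ ¬Z)   — double negation
    = Y ∨ ¬Z   — distribution
Both reduce to Y ∨ ¬Z, so they are equivalent.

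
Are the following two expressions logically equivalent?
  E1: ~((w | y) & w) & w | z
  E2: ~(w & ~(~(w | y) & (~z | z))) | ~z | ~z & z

E1: ~((w | y) & w) & w | z
    = ~w & w | z   (absorption)
    = z   (complement / identity)
E2: ~(w & ~(~(w | y) & (~z | z))) | ~z | ~z & z
    = ~(w & ~~(w | y)) | ~z | ~z & z   (complement / identity)
    = ~(w & (w | y)) | ~z | ~z & z   (double negation)
    = ~(w & (w | y)) | ~z   (complement / identity)
    = ~w | ~z   (absorption)
These differ: at w=1, y=1, z=0, E1 = 0 but E2 = 1.

No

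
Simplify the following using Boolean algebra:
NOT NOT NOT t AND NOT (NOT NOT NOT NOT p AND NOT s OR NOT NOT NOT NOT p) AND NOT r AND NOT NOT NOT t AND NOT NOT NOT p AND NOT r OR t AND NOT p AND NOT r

NOT p AND NOT r

NOT NOT NOT t AND NOT (NOT NOT NOT NOT p AND NOT s OR NOT NOT NOT NOT p) AND NOT r AND NOT NOT NOT t AND NOT NOT NOT p AND NOT r OR t AND NOT p AND NOT r
= NOT NOT NOT t AND NOT NOT NOT NOT NOT p AND NOT r AND NOT NOT NOT t AND NOT NOT NOT p AND NOT r OR t AND NOT p AND NOT r   — absorption
= NOT NOT NOT t AND NOT NOT NOT p AND NOT r AND NOT NOT NOT t AND NOT NOT NOT p AND NOT r OR t AND NOT p AND NOT r   — double negation
= NOT NOT NOT t AND NOT NOT NOT p AND NOT r OR t AND NOT p AND NOT r   — idempotence
= NOT NOT NOT t AND NOT p AND NOT r OR t AND NOT p AND NOT r   — double negation
= NOT t AND NOT p AND NOT r OR t AND NOT p AND NOT r   — double negation
= NOT p AND NOT r   — distribution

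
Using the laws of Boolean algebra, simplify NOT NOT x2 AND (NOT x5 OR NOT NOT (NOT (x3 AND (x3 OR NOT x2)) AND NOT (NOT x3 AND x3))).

NOT NOT x2 AND (NOT x5 OR NOT NOT (NOT (x3 AND (x3 OR NOT x2)) AND NOT (NOT x3 AND x3)))
= NOT NOT x2 AND (NOT x5 OR NOT (x3 AND (x3 OR NOT x2) OR NOT x3 AND x3))   — De Morgan
= x2 AND (NOT x5 OR NOT (x3 AND (x3 OR NOT x2) OR NOT x3 AND x3))   — double negation
= x2 AND (NOT x5 OR NOT (x3 AND (x3 OR NOT x2)))   — complement / identity
= x2 AND (NOT x5 OR NOT x3)   — absorption

x2 AND (NOT x5 OR NOT x3)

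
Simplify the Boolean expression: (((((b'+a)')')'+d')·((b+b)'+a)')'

b'+a

(((((b'+a)')')'+d')·((b+b)'+a)')'
= (((((b'+a)')')'+d')·(b'+a)')'
= (((b'+a)'+d')·(b'+a)')'
= ((b'+a)')'
= b'+a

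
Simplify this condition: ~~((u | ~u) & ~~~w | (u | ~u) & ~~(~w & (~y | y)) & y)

~~((u | ~u) & ~~~w | (u | ~u) & ~~(~w & (~y | y)) & y)
= ~~((u | ~u) & ~~~w | (u | ~u) & ~~~w & y)
= ~~((u | ~u) & ~~~w)
= ~~~~~w
= ~~~w
= ~w

~w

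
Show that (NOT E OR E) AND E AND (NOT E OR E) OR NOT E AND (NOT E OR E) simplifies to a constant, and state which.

TRUE

(NOT E OR E) AND E AND (NOT E OR E) OR NOT E AND (NOT E OR E)
= (NOT E OR E) AND E OR NOT E AND (NOT E OR E)   (complement / identity)
= NOT E OR E   (distribution)
= TRUE   (complement)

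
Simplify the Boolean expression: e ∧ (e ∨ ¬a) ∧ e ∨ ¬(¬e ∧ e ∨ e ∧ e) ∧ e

e ∧ (e ∨ ¬a) ∧ e ∨ ¬(¬e ∧ e ∨ e ∧ e) ∧ e
= e ∧ (e ∨ ¬a) ∧ e ∨ ¬e ∧ e   — distribution
= e ∧ e ∨ ¬e ∧ e   — absorption
= e   — distribution

e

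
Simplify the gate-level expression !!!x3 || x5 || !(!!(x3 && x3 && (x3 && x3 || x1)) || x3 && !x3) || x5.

!!!x3 || x5 || !(!!(x3 && x3 && (x3 && x3 || x1)) || x3 && !x3) || x5
= !!!x3 || x5 || !(x3 && x3 && (x3 && x3 || x1) || x3 && !x3) || x5   (double negation)
= !!!x3 || x5 || !(x3 && x3 || x3 && !x3) || x5   (absorption)
= !!!x3 || x5 || !x3 || x5   (distribution)
= !x3 || x5 || !x3 || x5   (double negation)
= !x3 || x5   (idempotence)

!x3 || x5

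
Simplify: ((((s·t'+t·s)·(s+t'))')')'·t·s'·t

s'·t

((((s·t'+t·s)·(s+t'))')')'·t·s'·t
= (((s·(s+t'))')')'·t·s'·t   [distribution]
= ((s')')'·t·s'·t   [absorption]
= s'·t·s'·t   [double negation]
= s'·t   [idempotence]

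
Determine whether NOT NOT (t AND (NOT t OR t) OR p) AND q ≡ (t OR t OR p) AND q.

E1: NOT NOT (t AND (NOT t OR t) OR p) AND q
    = NOT NOT (t OR p) AND q   (complement / identity)
    = (t OR p) AND q   (double negation)
E2: (t OR t OR p) AND q
    = (t OR p) AND q   (idempotence)
Both reduce to (t OR p) AND q, so they are equivalent.

Yes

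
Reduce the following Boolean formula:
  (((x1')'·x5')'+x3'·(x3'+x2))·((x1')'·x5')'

x1'+x5

(((x1')'·x5')'+x3'·(x3'+x2))·((x1')'·x5')'
= (((x1')'·x5')'+x3')·((x1')'·x5')'   — absorption
= ((x1')'·x5')'   — absorption
= x1'+x5   — De Morgan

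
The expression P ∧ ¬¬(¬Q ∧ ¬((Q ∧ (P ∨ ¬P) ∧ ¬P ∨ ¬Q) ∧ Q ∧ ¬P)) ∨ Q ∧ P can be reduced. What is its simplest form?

P

P ∧ ¬¬(¬Q ∧ ¬((Q ∧ (P ∨ ¬P) ∧ ¬P ∨ ¬Q) ∧ Q ∧ ¬P)) ∨ Q ∧ P
= P ∧ ¬(Q ∨ (Q ∧ (P ∨ ¬P) ∧ ¬P ∨ ¬Q) ∧ Q ∧ ¬P) ∨ Q ∧ P   [De Morgan]
= P ∧ ¬(Q ∨ (Q ∧ ¬P ∨ ¬Q) ∧ Q ∧ ¬P) ∨ Q ∧ P   [complement / identity]
= P ∧ ¬(Q ∨ Q ∧ ¬P) ∨ Q ∧ P   [absorption]
= P ∧ ¬Q ∨ Q ∧ P   [absorption]
= P   [distribution]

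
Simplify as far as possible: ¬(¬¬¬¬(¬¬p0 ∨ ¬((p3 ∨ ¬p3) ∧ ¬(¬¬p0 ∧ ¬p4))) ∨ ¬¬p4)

¬p0 ∧ ¬p4

¬(¬¬¬¬(¬¬p0 ∨ ¬((p3 ∨ ¬p3) ∧ ¬(¬¬p0 ∧ ¬p4))) ∨ ¬¬p4)
= ¬(¬¬¬¬(¬¬p0 ∨ ¬¬(¬¬p0 ∧ ¬p4)) ∨ ¬¬p4)
= ¬(¬¬(¬¬p0 ∨ ¬¬(¬¬p0 ∧ ¬p4)) ∨ ¬¬p4)
= ¬(¬¬(¬¬p0 ∨ ¬¬p0 ∧ ¬p4) ∨ ¬¬p4)
= ¬(¬¬¬¬p0 ∨ ¬¬p4)
= ¬¬¬p0 ∧ ¬p4
= ¬p0 ∧ ¬p4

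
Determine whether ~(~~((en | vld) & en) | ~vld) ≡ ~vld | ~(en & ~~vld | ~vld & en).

No

E1: ~(~~((en | vld) & en) | ~vld)
    = ~(~~en | ~vld)   [absorption]
    = ~en & vld   [De Morgan]
E2: ~vld | ~(en & ~~vld | ~vld & en)
    = ~vld | ~(en & vld | ~vld & en)   [double negation]
    = ~vld | ~en   [distribution]
These differ: at en=0, vld=0, E1 = 0 but E2 = 1.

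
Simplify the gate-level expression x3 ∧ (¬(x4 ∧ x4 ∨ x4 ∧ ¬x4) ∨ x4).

x3 ∧ (¬(x4 ∧ x4 ∨ x4 ∧ ¬x4) ∨ x4)
= x3 ∧ (¬x4 ∨ x4)   [distribution]
= x3   [complement / identity]

x3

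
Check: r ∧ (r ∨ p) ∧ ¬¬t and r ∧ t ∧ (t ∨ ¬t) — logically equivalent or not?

Yes

E1: r ∧ (r ∨ p) ∧ ¬¬t
    = r ∧ ¬¬t   [absorption]
    = r ∧ t   [double negation]
E2: r ∧ t ∧ (t ∨ ¬t)
    = r ∧ t   [complement / identity]
Both reduce to r ∧ t, so they are equivalent.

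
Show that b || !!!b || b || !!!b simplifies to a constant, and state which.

b || !!!b || b || !!!b
= b || !!!b   [idempotence]
= b || !b   [double negation]
= true   [complement]

true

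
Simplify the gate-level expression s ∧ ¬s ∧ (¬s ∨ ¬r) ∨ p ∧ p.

p

s ∧ ¬s ∧ (¬s ∨ ¬r) ∨ p ∧ p
= s ∧ ¬s ∨ p ∧ p   (absorption)
= p ∧ p   (complement / identity)
= p   (idempotence)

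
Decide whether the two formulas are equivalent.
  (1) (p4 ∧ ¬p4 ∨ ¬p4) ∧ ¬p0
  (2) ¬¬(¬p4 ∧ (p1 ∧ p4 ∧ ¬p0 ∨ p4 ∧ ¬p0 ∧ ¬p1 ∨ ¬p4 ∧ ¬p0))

Yes

E1: (p4 ∧ ¬p4 ∨ ¬p4) ∧ ¬p0
    = ¬p4 ∧ ¬p0   [complement / identity]
E2: ¬¬(¬p4 ∧ (p1 ∧ p4 ∧ ¬p0 ∨ p4 ∧ ¬p0 ∧ ¬p1 ∨ ¬p4 ∧ ¬p0))
    = ¬¬(¬p4 ∧ (p4 ∧ ¬p0 ∨ ¬p4 ∧ ¬p0))   [distribution]
    = ¬¬(¬p4 ∧ ¬p0)   [distribution]
    = ¬p4 ∧ ¬p0   [double negation]
Both reduce to ¬p4 ∧ ¬p0, so they are equivalent.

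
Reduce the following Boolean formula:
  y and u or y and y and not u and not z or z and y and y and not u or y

y and u or y and y and not u and not z or z and y and y and not u or y
= y and u or y and y and not u or y   (distribution)
= y and u or y and not u or y   (idempotence)
= y or y   (distribution)
= y   (idempotence)

y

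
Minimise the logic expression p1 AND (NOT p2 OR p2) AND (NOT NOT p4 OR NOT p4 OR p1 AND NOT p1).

p1 AND (NOT p2 OR p2) AND (NOT NOT p4 OR NOT p4 OR p1 AND NOT p1)
= p1 AND (NOT NOT p4 OR NOT p4 OR p1 AND NOT p1)   (complement / identity)
= p1 AND (NOT NOT p4 OR NOT p4)   (complement / identity)
= p1 AND (p4 OR NOT p4)   (double negation)
= p1   (complement / identity)

p1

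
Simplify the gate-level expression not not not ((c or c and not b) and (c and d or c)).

not not not ((c or c and not b) and (c and d or c))
= not not not (c and (c and d or c))
= not not not (c and c)
= not not not c
= not c

not c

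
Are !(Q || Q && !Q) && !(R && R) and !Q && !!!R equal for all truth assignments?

E1: !(Q || Q && !Q) && !(R && R)
    = !Q && !(R && R)   [complement / identity]
    = !Q && !R   [idempotence]
E2: !Q && !!!R
    = !Q && !R   [double negation]
Both reduce to !Q && !R, so they are equivalent.

Yes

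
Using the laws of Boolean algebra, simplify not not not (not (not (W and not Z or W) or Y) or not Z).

not not not (not (not (W and not Z or W) or Y) or not Z)
= not not ((not (W and not Z or W) or Y) and Z)   [De Morgan]
= not not ((not W or Y) and Z)   [absorption]
= (not W or Y) and Z   [double negation]

(not W or Y) and Z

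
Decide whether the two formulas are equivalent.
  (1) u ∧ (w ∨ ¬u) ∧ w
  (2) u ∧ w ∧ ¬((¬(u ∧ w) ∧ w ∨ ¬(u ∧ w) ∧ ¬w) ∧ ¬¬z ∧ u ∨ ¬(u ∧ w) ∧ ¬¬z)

E1: u ∧ (w ∨ ¬u) ∧ w
    = u ∧ w   — absorption
E2: u ∧ w ∧ ¬((¬(u ∧ w) ∧ w ∨ ¬(u ∧ w) ∧ ¬w) ∧ ¬¬z ∧ u ∨ ¬(u ∧ w) ∧ ¬¬z)
    = u ∧ w ∧ ¬(¬(u ∧ w) ∧ ¬¬z ∧ u ∨ ¬(u ∧ w) ∧ ¬¬z)   — distribution
    = u ∧ w ∧ ¬(¬(u ∧ w) ∧ ¬¬z)   — absorption
    = u ∧ w ∧ (u ∧ w ∨ ¬z)   — De Morgan
    = u ∧ w   — absorption
Both reduce to u ∧ w, so they are equivalent.

Yes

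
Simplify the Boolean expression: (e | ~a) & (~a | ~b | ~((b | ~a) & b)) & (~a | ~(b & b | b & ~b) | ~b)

~a | e & ~b

(e | ~a) & (~a | ~b | ~((b | ~a) & b)) & (~a | ~(b & b | b & ~b) | ~b)
= (e | ~a) & (~a | ~b | ~((b | ~a) & b)) & (~a | ~b | ~b)   (distribution)
= (e | ~a) & (~a | ~b | ~b) & (~a | ~b | ~b)   (absorption)
= (e | ~a) & (~a | ~b | ~b)   (idempotence)
= (e | ~a) & (~a | ~b)   (idempotence)
= ~a | e & ~b   (distribution)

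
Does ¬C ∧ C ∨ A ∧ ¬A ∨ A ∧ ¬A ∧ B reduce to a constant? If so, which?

¬C ∧ C ∨ A ∧ ¬A ∨ A ∧ ¬A ∧ B
= ¬C ∧ C ∨ A ∧ ¬A   (absorption)
= ¬C ∧ C   (complement / identity)
= False   (complement)

yes, False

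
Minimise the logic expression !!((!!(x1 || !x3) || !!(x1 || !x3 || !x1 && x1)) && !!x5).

!!((!!(x1 || !x3) || !!(x1 || !x3 || !x1 && x1)) && !!x5)
= !!((!!(x1 || !x3) || !!(x1 || !x3)) && !!x5)   [complement / identity]
= !!(!!(x1 || !x3) && !!x5)   [idempotence]
= !(!(x1 || !x3) || !x5)   [De Morgan]
= (x1 || !x3) && x5   [De Morgan]

(x1 || !x3) && x5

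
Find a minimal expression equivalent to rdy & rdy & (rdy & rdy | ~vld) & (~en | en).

rdy & rdy & (rdy & rdy | ~vld) & (~en | en)
= rdy & rdy & (~en | en)   — absorption
= rdy & (~en | en)   — idempotence
= rdy   — complement / identity

rdy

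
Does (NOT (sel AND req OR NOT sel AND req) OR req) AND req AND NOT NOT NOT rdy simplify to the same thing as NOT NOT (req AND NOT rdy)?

E1: (NOT (sel AND req OR NOT sel AND req) OR req) AND req AND NOT NOT NOT rdy
    = (NOT (sel AND req OR NOT sel AND req) OR req) AND req AND NOT rdy
    = (NOT req OR req) AND req AND NOT rdy
    = req AND NOT rdy
E2: NOT NOT (req AND NOT rdy)
    = req AND NOT rdy
Both reduce to req AND NOT rdy, so they are equivalent.

Yes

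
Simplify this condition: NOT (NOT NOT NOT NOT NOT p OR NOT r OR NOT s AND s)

p AND r

NOT (NOT NOT NOT NOT NOT p OR NOT r OR NOT s AND s)
= NOT (NOT NOT NOT p OR NOT r OR NOT s AND s)   — double negation
= NOT (NOT p OR NOT r OR NOT s AND s)   — double negation
= NOT (NOT p OR NOT r)   — complement / identity
= p AND r   — De Morgan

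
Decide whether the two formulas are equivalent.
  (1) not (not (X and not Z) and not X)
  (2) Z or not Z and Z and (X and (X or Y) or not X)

No

E1: not (not (X and not Z) and not X)
    = X and not Z or X   [De Morgan]
    = X   [absorption]
E2: Z or not Z and Z and (X and (X or Y) or not X)
    = Z or not Z and Z and (X or not X)   [absorption]
    = Z or not Z and Z   [complement / identity]
    = Z   [complement / identity]
These differ: at X=0, Y=1, Z=1, E1 = 0 but E2 = 1.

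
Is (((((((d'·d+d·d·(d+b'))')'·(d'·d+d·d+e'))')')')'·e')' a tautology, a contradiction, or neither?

(((((((d'·d+d·d·(d+b'))')'·(d'·d+d·d+e'))')')')'·e')'
= ((((((d'·d+d·d·(d+b'))·(d'·d+d·d+e'))')')')'·e')'
= ((((((d'·d+d·d)·(d'·d+d·d+e'))')')')'·e')'
= (((((d'·d+d·d)')')')'·e')'
= (((d'·d+d·d)')')'+e
= ((d')')'+e
= d'+e
This depends on d, e, so it is not a constant.

neither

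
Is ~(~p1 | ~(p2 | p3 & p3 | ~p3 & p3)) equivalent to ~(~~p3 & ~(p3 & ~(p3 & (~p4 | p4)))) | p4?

E1: ~(~p1 | ~(p2 | p3 & p3 | ~p3 & p3))
    = ~(~p1 | ~(p2 | p3))   [distribution]
    = p1 & (p2 | p3)   [De Morgan]
E2: ~(~~p3 & ~(p3 & ~(p3 & (~p4 | p4)))) | p4
    = ~(~~p3 & ~(p3 & ~p3)) | p4   [complement / identity]
    = ~p3 | p3 & ~p3 | p4   [De Morgan]
    = ~p3 | p4   [complement / identity]
These differ: at p1=0, p2=0, p3=0, p4=0, E1 = 0 but E2 = 1.

No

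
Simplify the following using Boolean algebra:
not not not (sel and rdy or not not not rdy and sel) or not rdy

not sel or not rdy

not not not (sel and rdy or not not not rdy and sel) or not rdy
= not not not (sel and rdy or not rdy and sel) or not rdy
= not (sel and rdy or not rdy and sel) or not rdy
= not sel or not rdy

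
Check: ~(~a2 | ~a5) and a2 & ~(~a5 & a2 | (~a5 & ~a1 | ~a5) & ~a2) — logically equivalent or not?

Yes

E1: ~(~a2 | ~a5)
    = a2 & a5   (De Morgan)
E2: a2 & ~(~a5 & a2 | (~a5 & ~a1 | ~a5) & ~a2)
    = a2 & ~(~a5 & a2 | ~a5 & ~a2)   (absorption)
    = a2 & ~~a5   (distribution)
    = a2 & a5   (double negation)
Both reduce to a2 & a5, so they are equivalent.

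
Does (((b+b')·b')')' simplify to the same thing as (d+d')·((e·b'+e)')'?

E1: (((b+b')·b')')'
    = ((b')')'   — complement / identity
    = b'   — double negation
E2: (d+d')·((e·b'+e)')'
    = (d+d')·(e·b'+e)   — double negation
    = (d+d')·e   — absorption
    = e   — complement / identity
These differ: at b=0, d=0, e=0, E1 = 1 but E2 = 0.

No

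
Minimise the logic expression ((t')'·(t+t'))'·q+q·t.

q

((t')'·(t+t'))'·q+q·t
= (t·(t+t'))'·q+q·t   — double negation
= t'·q+q·t   — complement / identity
= q   — distribution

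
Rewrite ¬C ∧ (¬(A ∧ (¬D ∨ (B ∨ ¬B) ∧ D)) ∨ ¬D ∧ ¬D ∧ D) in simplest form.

¬C ∧ (¬(A ∧ (¬D ∨ (B ∨ ¬B) ∧ D)) ∨ ¬D ∧ ¬D ∧ D)
= ¬C ∧ (¬(A ∧ (¬D ∨ D)) ∨ ¬D ∧ ¬D ∧ D)   [complement / identity]
= ¬C ∧ (¬(A ∧ (¬D ∨ D)) ∨ ¬D ∧ D)   [idempotence]
= ¬C ∧ (¬A ∨ ¬D ∧ D)   [complement / identity]
= ¬C ∧ ¬A   [complement / identity]

¬C ∧ ¬A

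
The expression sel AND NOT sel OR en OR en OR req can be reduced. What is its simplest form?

en OR req

sel AND NOT sel OR en OR en OR req
= sel AND NOT sel OR en OR req   [idempotence]
= en OR req   [complement / identity]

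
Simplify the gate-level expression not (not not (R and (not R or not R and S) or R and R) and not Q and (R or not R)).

not R or Q

not (not not (R and (not R or not R and S) or R and R) and not Q and (R or not R))
= not (not not (R and (not R or not R and S) or R and R) and not Q)   (complement / identity)
= not (not not (R and not R or R and R) and not Q)   (absorption)
= not (not not R and not Q)   (distribution)
= not R or Q   (De Morgan)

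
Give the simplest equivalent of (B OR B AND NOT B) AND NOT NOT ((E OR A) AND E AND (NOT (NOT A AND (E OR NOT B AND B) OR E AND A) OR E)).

B AND E

(B OR B AND NOT B) AND NOT NOT ((E OR A) AND E AND (NOT (NOT A AND (E OR NOT B AND B) OR E AND A) OR E))
= (B OR B AND NOT B) AND NOT NOT ((E OR A) AND E AND (NOT (NOT A AND E OR E AND A) OR E))
= (B OR B AND NOT B) AND NOT NOT ((E OR A) AND E AND (NOT E OR E))
= B AND NOT NOT ((E OR A) AND E AND (NOT E OR E))
= B AND NOT NOT (E AND (NOT E OR E))
= B AND E AND (NOT E OR E)
= B AND E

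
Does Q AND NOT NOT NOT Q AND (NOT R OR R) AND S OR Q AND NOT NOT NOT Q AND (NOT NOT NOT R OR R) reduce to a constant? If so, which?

yes, False

Q AND NOT NOT NOT Q AND (NOT R OR R) AND S OR Q AND NOT NOT NOT Q AND (NOT NOT NOT R OR R)
= Q AND NOT NOT NOT Q AND (NOT R OR R) AND S OR Q AND NOT NOT NOT Q AND (NOT R OR R)   — double negation
= Q AND NOT NOT NOT Q AND (NOT R OR R)   — absorption
= Q AND NOT Q AND (NOT R OR R)   — double negation
= Q AND NOT Q   — complement / identity
= FALSE   — complement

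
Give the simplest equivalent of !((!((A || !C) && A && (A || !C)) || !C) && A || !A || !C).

A && C

!((!((A || !C) && A && (A || !C)) || !C) && A || !A || !C)
= !((!(A && (A || !C)) || !C) && A || !A || !C)   — absorption
= !((!A || !C) && A || !A || !C)   — absorption
= !(!A || !C)   — absorption
= A && C   — De Morgan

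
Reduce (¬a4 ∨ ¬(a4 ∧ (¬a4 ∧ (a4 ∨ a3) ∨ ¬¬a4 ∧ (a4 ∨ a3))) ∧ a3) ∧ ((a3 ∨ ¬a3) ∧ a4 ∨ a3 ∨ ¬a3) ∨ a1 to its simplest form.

¬a4 ∨ a1

(¬a4 ∨ ¬(a4 ∧ (¬a4 ∧ (a4 ∨ a3) ∨ ¬¬a4 ∧ (a4 ∨ a3))) ∧ a3) ∧ ((a3 ∨ ¬a3) ∧ a4 ∨ a3 ∨ ¬a3) ∨ a1
= (¬a4 ∨ ¬(a4 ∧ (¬a4 ∧ (a4 ∨ a3) ∨ ¬¬a4 ∧ (a4 ∨ a3))) ∧ a3) ∧ (a3 ∨ ¬a3) ∨ a1
= (¬a4 ∨ ¬(a4 ∧ (¬a4 ∧ (a4 ∨ a3) ∨ a4 ∧ (a4 ∨ a3))) ∧ a3) ∧ (a3 ∨ ¬a3) ∨ a1
= (¬a4 ∨ ¬(a4 ∧ (a4 ∨ a3)) ∧ a3) ∧ (a3 ∨ ¬a3) ∨ a1
= ¬a4 ∨ ¬(a4 ∧ (a4 ∨ a3)) ∧ a3 ∨ a1
= ¬a4 ∨ ¬a4 ∧ a3 ∨ a1
= ¬a4 ∨ a1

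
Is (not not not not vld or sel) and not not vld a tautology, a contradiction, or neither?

(not not not not vld or sel) and not not vld
= (not not vld or sel) and not not vld   [double negation]
= not not vld   [absorption]
= vld   [double negation]
This depends on vld, so it is not a constant.

neither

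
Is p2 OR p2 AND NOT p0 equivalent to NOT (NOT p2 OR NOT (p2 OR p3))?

Yes

E1: p2 OR p2 AND NOT p0
    = p2
E2: NOT (NOT p2 OR NOT (p2 OR p3))
    = p2 AND (p2 OR p3)
    = p2
Both reduce to p2, so they are equivalent.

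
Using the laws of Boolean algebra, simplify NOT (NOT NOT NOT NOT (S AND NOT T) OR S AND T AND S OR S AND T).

NOT (NOT NOT NOT NOT (S AND NOT T) OR S AND T AND S OR S AND T)
= NOT (NOT NOT NOT NOT (S AND NOT T) OR S AND T)   — absorption
= NOT (NOT NOT (S AND NOT T) OR S AND T)   — double negation
= NOT (S AND NOT T OR S AND T)   — double negation
= NOT S   — distribution

NOT S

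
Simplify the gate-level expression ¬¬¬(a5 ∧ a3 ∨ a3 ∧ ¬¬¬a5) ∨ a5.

¬¬¬(a5 ∧ a3 ∨ a3 ∧ ¬¬¬a5) ∨ a5
= ¬(a5 ∧ a3 ∨ a3 ∧ ¬¬¬a5) ∨ a5   (double negation)
= ¬(a5 ∧ a3 ∨ a3 ∧ ¬a5) ∨ a5   (double negation)
= ¬a3 ∨ a5   (distribution)

¬a3 ∨ a5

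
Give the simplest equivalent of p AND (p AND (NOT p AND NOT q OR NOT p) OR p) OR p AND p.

p AND (p AND (NOT p AND NOT q OR NOT p) OR p) OR p AND p
= p AND (p AND NOT p OR p) OR p AND p
= p AND p OR p AND p
= p AND p
= p

p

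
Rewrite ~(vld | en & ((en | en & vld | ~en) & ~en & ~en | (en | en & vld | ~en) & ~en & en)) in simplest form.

~vld

~(vld | en & ((en | en & vld | ~en) & ~en & ~en | (en | en & vld | ~en) & ~en & en))
= ~(vld | en & (~en & ~en | ~en & en) & (en | en & vld | ~en))
= ~(vld | en & (~en & ~en | ~en & en) & (en | ~en))
= ~(vld | en & ~en & (en | ~en))
= ~(vld | en & ~en)
= ~vld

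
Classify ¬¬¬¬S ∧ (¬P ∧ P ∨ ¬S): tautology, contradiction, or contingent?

¬¬¬¬S ∧ (¬P ∧ P ∨ ¬S)
= ¬¬S ∧ (¬P ∧ P ∨ ¬S)
= ¬¬S ∧ ¬S
= S ∧ ¬S
= False

contradiction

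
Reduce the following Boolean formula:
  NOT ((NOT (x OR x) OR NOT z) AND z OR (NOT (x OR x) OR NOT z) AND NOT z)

x AND z

NOT ((NOT (x OR x) OR NOT z) AND z OR (NOT (x OR x) OR NOT z) AND NOT z)
= NOT (NOT (x OR x) OR NOT z)   (distribution)
= NOT (NOT x OR NOT z)   (idempotence)
= x AND z   (De Morgan)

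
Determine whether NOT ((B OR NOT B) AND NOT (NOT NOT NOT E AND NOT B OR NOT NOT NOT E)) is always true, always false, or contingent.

contingent

NOT ((B OR NOT B) AND NOT (NOT NOT NOT E AND NOT B OR NOT NOT NOT E))
= NOT NOT (NOT NOT NOT E AND NOT B OR NOT NOT NOT E)   — complement / identity
= NOT NOT NOT NOT NOT E   — absorption
= NOT NOT NOT E   — double negation
= NOT E   — double negation
This depends on E, so it is not a constant.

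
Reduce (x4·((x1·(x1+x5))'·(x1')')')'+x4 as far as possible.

1

(x4·((x1·(x1+x5))'·(x1')')')'+x4
= (x4·(x1'·(x1')')')'+x4   — absorption
= (x4·(x1+x1'))'+x4   — De Morgan
= x4'+x4   — complement / identity
= 1   — complement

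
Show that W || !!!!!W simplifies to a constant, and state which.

true

W || !!!!!W
= W || !!!W
= W || !W
= true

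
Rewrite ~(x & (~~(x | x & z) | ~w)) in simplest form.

~x

~(x & (~~(x | x & z) | ~w))
= ~(x & (x | x & z | ~w))   (double negation)
= ~(x & (x | ~w))   (absorption)
= ~x   (absorption)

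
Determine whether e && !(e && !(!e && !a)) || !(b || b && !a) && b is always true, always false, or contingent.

e && !(e && !(!e && !a)) || !(b || b && !a) && b
= e && !(e && !(!e && !a)) || !b && b
= e && !(e && !(!e && !a))
= e && !(e && (e || a))
= e && !e
= false

always false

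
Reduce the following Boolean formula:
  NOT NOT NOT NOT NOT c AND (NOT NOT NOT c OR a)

NOT NOT NOT NOT NOT c AND (NOT NOT NOT c OR a)
= NOT NOT NOT c AND (NOT NOT NOT c OR a)   (double negation)
= NOT NOT NOT c   (absorption)
= NOT c   (double negation)

NOT c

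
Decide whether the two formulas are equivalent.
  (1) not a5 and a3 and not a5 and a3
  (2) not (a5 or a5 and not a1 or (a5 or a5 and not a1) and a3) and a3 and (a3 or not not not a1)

Yes

E1: not a5 and a3 and not a5 and a3
    = not a5 and a3   — idempotence
E2: not (a5 or a5 and not a1 or (a5 or a5 and not a1) and a3) and a3 and (a3 or not not not a1)
    = not (a5 or a5 and not a1 or (a5 or a5 and not a1) and a3) and a3 and (a3 or not a1)   — double negation
    = not (a5 or a5 and not a1) and a3 and (a3 or not a1)   — absorption
    = not a5 and a3 and (a3 or not a1)   — absorption
    = not a5 and a3   — absorption
Both reduce to not a5 and a3, so they are equivalent.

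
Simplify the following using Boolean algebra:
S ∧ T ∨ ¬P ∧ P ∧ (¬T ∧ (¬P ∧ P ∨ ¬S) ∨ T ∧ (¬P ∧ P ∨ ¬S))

S ∧ T

S ∧ T ∨ ¬P ∧ P ∧ (¬T ∧ (¬P ∧ P ∨ ¬S) ∨ T ∧ (¬P ∧ P ∨ ¬S))
= S ∧ T ∨ ¬P ∧ P ∧ (¬P ∧ P ∨ ¬S)   — distribution
= S ∧ T ∨ ¬P ∧ P   — absorption
= S ∧ T   — complement / identity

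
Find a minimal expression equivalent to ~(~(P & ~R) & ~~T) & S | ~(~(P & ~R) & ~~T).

~(~(P & ~R) & ~~T) & S | ~(~(P & ~R) & ~~T)
= ~(~(P & ~R) & ~~T)   (absorption)
= P & ~R | ~T   (De Morgan)

P & ~R | ~T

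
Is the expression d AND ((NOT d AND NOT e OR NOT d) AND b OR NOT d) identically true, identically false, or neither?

identically false

d AND ((NOT d AND NOT e OR NOT d) AND b OR NOT d)
= d AND (NOT d AND b OR NOT d)
= d AND NOT d
= FALSE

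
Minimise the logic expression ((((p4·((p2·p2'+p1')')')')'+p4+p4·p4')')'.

p4

((((p4·((p2·p2'+p1')')')')'+p4+p4·p4')')'
= ((((p4·((p1')')')')'+p4+p4·p4')')'
= ((((p4·p1')')'+p4+p4·p4')')'
= ((p4·p1')')'+p4+p4·p4'
= p4·p1'+p4+p4·p4'
= p4·p1'+p4
= p4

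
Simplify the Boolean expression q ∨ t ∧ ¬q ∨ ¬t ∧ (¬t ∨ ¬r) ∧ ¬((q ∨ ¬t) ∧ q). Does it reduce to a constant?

q ∨ t ∧ ¬q ∨ ¬t ∧ (¬t ∨ ¬r) ∧ ¬((q ∨ ¬t) ∧ q)
= q ∨ t ∧ ¬q ∨ ¬t ∧ ¬((q ∨ ¬t) ∧ q)   (absorption)
= q ∨ t ∧ ¬q ∨ ¬t ∧ ¬q   (absorption)
= q ∨ ¬q   (distribution)
= True   (complement)

True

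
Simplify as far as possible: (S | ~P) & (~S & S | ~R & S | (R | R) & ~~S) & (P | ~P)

S

(S | ~P) & (~S & S | ~R & S | (R | R) & ~~S) & (P | ~P)
= (S | ~P) & (~S & S | ~R & S | R & ~~S) & (P | ~P)   (idempotence)
= (S | ~P) & (~S & S | ~R & S | R & ~~S)   (complement / identity)
= (S | ~P) & (~S & S | ~R & S | R & S)   (double negation)
= (S | ~P) & (~R & S | R & S)   (complement / identity)
= (S | ~P) & S   (distribution)
= S   (absorption)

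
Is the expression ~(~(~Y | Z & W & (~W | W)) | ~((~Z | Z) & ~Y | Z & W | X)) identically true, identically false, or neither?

~(~(~Y | Z & W & (~W | W)) | ~((~Z | Z) & ~Y | Z & W | X))
= ~(~(~Y | Z & W & (~W | W)) | ~(~Y | Z & W | X))   — complement / identity
= ~(~(~Y | Z & W) | ~(~Y | Z & W | X))   — complement / identity
= (~Y | Z & W) & (~Y | Z & W | X)   — De Morgan
= ~Y | Z & W   — absorption
This depends on W, Y, Z, so it is not a constant.

neither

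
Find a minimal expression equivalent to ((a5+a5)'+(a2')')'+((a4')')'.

((a5+a5)'+(a2')')'+((a4')')'
= ((a5+a5)'+(a2')')'+a4'
= (a5'+(a2')')'+a4'
= a5·a2'+a4'

a5·a2'+a4'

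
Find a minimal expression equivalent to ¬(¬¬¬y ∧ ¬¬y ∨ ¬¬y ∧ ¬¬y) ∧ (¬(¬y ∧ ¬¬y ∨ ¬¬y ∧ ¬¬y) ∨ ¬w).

¬(¬¬¬y ∧ ¬¬y ∨ ¬¬y ∧ ¬¬y) ∧ (¬(¬y ∧ ¬¬y ∨ ¬¬y ∧ ¬¬y) ∨ ¬w)
= ¬(¬y ∧ ¬¬y ∨ ¬¬y ∧ ¬¬y) ∧ (¬(¬y ∧ ¬¬y ∨ ¬¬y ∧ ¬¬y) ∨ ¬w)   — double negation
= ¬(¬y ∧ ¬¬y ∨ ¬¬y ∧ ¬¬y)   — absorption
= ¬(¬y ∧ ¬¬y ∨ ¬¬y ∧ y)   — double negation
= ¬¬¬y   — distribution
= ¬y   — double negation

¬y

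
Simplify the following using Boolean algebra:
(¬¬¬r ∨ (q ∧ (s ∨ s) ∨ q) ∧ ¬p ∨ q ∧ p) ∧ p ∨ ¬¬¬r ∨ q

¬r ∨ q

(¬¬¬r ∨ (q ∧ (s ∨ s) ∨ q) ∧ ¬p ∨ q ∧ p) ∧ p ∨ ¬¬¬r ∨ q
= (¬¬¬r ∨ (q ∧ s ∨ q) ∧ ¬p ∨ q ∧ p) ∧ p ∨ ¬¬¬r ∨ q   (idempotence)
= (¬¬¬r ∨ q ∧ ¬p ∨ q ∧ p) ∧ p ∨ ¬¬¬r ∨ q   (absorption)
= (¬¬¬r ∨ q) ∧ p ∨ ¬¬¬r ∨ q   (distribution)
= ¬¬¬r ∨ q   (absorption)
= ¬r ∨ q   (double negation)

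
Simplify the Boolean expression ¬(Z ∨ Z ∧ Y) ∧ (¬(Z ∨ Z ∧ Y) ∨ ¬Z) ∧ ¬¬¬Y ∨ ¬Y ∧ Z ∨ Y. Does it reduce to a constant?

True

¬(Z ∨ Z ∧ Y) ∧ (¬(Z ∨ Z ∧ Y) ∨ ¬Z) ∧ ¬¬¬Y ∨ ¬Y ∧ Z ∨ Y
= ¬(Z ∨ Z ∧ Y) ∧ (¬(Z ∨ Z ∧ Y) ∨ ¬Z) ∧ ¬Y ∨ ¬Y ∧ Z ∨ Y   [double negation]
= ¬(Z ∨ Z ∧ Y) ∧ ¬Y ∨ ¬Y ∧ Z ∨ Y   [absorption]
= ¬Z ∧ ¬Y ∨ ¬Y ∧ Z ∨ Y   [absorption]
= ¬Y ∨ Y   [distribution]
= True   [complement]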